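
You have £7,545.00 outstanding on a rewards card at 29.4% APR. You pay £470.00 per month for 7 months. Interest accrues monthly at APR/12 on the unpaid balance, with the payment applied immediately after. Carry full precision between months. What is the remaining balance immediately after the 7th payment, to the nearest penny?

£5,396.12

Monthly rate r = 29.4%/12 = 2.45% = 0.0245.
Each month: B ← B·(1+r) − £470.00.
Month 1: interest £184.85; balance after payment £7,259.85.
Month 2: interest £177.87; balance after payment £6,967.72.
Month 3: interest £170.71; balance after payment £6,668.43.
Month 4: interest £163.38; balance after payment £6,361.80.
Month 5: interest £155.86; balance after payment £6,047.67.
Month 6: interest £148.17; balance after payment £5,725.84.
Month 7: interest £140.28; balance after payment £5,396.12.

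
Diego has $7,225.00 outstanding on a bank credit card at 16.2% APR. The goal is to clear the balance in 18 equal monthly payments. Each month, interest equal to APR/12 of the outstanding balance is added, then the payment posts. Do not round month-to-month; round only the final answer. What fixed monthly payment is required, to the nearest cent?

$454.82

Monthly rate r = 16.2%/12 = 1.35% = 0.0135.
Level-payment amortization: P = B₀·r / (1 − (1+r)^(−n)) = 7225.00·0.0135 / (1 − 1.0135^(−18)).
Denominator 1 − (1+r)^(−18) = 0.21445251.
P = 97.5375 / 0.21445251 ≈ 454.82.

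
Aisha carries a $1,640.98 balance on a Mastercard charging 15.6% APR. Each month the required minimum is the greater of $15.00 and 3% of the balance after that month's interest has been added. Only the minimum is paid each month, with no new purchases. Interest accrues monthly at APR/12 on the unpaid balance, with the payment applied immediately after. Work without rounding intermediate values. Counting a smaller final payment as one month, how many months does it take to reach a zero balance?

Monthly rate r = 15.6%/12 = 1.3% = 0.013.
While 3% of the post-interest balance exceeds $15.00, each month B ← (B·(1+r))·(1 − 0.03), i.e. B shrinks by the factor (1+r)·0.97 = 0.98261.
This holds for months 1–69. Entering month 70 the balance is $489.11; 3% of the post-interest balance is now below $15.00, so the flat $15.00 minimum applies from here.
From month 70 a fixed $15.00 at rate r clears $489.11 in 43 more payments. Total: 69 + 43 = 112 months.

112 months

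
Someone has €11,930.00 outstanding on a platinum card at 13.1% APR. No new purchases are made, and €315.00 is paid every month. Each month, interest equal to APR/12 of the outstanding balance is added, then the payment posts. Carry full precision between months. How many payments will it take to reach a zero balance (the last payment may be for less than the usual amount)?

Monthly rate r = 13.1%/12 = 1.09167% = 0.0109167.
Recurrence: B ← B·(1+r) − €315.00.
Month 1: interest €130.24; balance after payment €11,745.24.
Month 2: interest €128.22; balance after payment €11,558.45.
Closed form: n = −ln(1 − rB₀/P)/ln(1+r) = −ln(0.58655)/ln(1.01092) ≈ 49.136, so the balance reaches zero during payment 50.

50 months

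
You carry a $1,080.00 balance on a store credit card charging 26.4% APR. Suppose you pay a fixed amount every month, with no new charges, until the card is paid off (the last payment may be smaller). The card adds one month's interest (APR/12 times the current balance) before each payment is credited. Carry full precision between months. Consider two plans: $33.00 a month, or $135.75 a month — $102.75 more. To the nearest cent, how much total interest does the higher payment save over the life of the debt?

Monthly rate r = 26.4%/12 = 2.2% = 0.022.
At $33.00/mo: n = ⌈−ln(1 − rB₀/P)/ln(1+r)⌉ = 59 payments (last $16.47); total interest = total paid − $1,080.00 = $850.47.
At $135.75/mo: 9 payments (last $114.44); total interest $120.44.
Interest saved = $850.47 − $120.44 = $730.03.

$730.03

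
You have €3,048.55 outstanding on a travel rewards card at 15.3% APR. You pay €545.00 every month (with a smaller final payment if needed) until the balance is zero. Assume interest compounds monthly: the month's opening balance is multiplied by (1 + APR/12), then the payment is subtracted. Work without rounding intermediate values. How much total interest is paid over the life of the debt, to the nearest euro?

€135

Monthly rate r = 15.3%/12 = 1.275% = 0.01275.
Payoff takes n = ⌈−ln(1 − rB₀/P)/ln(1+r)⌉ = ⌈5.840⌉ = 6 payments; the last is €458.31.
Total paid = 5·€545.00 + €458.31 = €3,183.31.
Total interest = total paid − principal = €3,183.31 − €3,048.55 = €134.76.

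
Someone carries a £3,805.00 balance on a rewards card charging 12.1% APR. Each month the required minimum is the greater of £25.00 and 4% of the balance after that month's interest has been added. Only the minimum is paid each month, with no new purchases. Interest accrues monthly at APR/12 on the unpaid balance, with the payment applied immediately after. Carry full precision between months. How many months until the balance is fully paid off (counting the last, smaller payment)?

88 months

Monthly rate r = 12.1%/12 = 1.00833% = 0.0100833.
While 4% of the post-interest balance exceeds £25.00, each month B ← (B·(1+r))·(1 − 0.04), i.e. B shrinks by the factor (1+r)·0.96 = 0.96968.
This holds for months 1–59. Entering month 60 the balance is £618.63; 4% of the post-interest balance is now below £25.00, so the flat £25.00 minimum applies from here.
From month 60 a fixed £25.00 at rate r clears £618.63 in 29 more payments. Total: 59 + 29 = 88 months.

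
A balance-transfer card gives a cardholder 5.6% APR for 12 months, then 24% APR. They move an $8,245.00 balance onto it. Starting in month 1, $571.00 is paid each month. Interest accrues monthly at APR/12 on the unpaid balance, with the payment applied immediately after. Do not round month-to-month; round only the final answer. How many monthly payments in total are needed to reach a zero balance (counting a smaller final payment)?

16 months

Promo months 1–12 at r₀ = 5.6%/12 = 0.00466667; months 13+ at r₁ = 24%/12 = 0.02.
After month 12: iterate B ← B·(1+r₀) − $571.00 for 12 months → $1,688.12.
Then at r₁ with $571.00/mo: n₂ = −ln(1 − r₁·B/P)/ln(1+r₁) ≈ 3.08 → 4 more payments.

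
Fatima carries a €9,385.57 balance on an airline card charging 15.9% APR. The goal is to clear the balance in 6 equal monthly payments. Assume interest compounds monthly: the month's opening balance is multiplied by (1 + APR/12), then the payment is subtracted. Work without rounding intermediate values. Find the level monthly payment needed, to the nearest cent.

Monthly rate r = 15.9%/12 = 1.325% = 0.01325.
Level-payment amortization: P = B₀·r / (1 − (1+r)^(−n)) = 9385.57·0.01325 / (1 − 1.01325^(−6)).
Denominator 1 − (1+r)^(−6) = 0.0759396717.
P = 124.359 / 0.0759396717 ≈ 1637.60.

€1,637.60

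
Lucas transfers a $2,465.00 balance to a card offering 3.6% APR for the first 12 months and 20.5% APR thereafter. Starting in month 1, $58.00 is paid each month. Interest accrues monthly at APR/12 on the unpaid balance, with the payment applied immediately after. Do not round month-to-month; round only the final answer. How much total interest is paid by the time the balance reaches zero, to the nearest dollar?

Promo months 1–12 at r₀ = 3.6%/12 = 0.003; months 13+ at r₁ = 20.5%/12 = 0.0170833.
After month 12: iterate B ← B·(1+r₀) − $58.00 for 12 months → $1,847.62.
Then at r₁ with $58.00/mo: n₂ = −ln(1 − r₁·B/P)/ln(1+r₁) ≈ 46.38 → 47 more payments.
Total paid = 58·$58.00 + $22.38 = $3,386.38; interest = $3,386.38 − $2,465.00 = $921.38.

$921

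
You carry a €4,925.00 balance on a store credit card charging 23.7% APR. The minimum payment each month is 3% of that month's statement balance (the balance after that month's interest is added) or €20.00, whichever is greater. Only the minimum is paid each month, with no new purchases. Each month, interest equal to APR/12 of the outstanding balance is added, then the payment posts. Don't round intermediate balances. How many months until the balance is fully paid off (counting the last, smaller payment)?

Monthly rate r = 23.7%/12 = 1.975% = 0.01975.
While 3% of the post-interest balance exceeds €20.00, each month B ← (B·(1+r))·(1 − 0.03), i.e. B shrinks by the factor (1+r)·0.97 = 0.98916.
This holds for months 1–186. Entering month 187 the balance is €648.31; 3% of the post-interest balance is now below €20.00, so the flat €20.00 minimum applies from here.
From month 187 a fixed €20.00 at rate r clears €648.31 in 53 more payments. Total: 186 + 53 = 239 months.

239 months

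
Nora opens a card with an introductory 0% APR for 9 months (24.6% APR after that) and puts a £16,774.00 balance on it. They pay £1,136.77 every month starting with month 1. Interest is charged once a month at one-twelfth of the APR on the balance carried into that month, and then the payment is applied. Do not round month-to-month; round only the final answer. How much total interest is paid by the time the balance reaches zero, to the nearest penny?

Promo months 1–9 at r₀ = 0%/12 = 0; months 10+ at r₁ = 24.6%/12 = 0.0205.
After month 9 (no interest yet): B = £16,774.00 − 9·£1,136.77 = £6,543.07.
Then at r₁ with £1,136.77/mo: n₂ = −ln(1 − r₁·B/P)/ln(1+r₁) ≈ 6.19 → 7 more payments.
Total paid = 15·£1,136.77 + £214.69 = £17,266.24; interest = £17,266.24 − £16,774.00 = £492.24.

£492.24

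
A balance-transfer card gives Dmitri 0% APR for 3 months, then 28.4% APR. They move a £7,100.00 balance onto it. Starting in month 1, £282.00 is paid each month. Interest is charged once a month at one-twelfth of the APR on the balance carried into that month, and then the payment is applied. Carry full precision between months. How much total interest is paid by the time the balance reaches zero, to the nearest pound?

Promo months 1–3 at r₀ = 0%/12 = 0; months 4+ at r₁ = 28.4%/12 = 0.0236667.
After month 3 (no interest yet): B = £7,100.00 − 3·£282.00 = £6,254.00.
Then at r₁ with £282.00/mo: n₂ = −ln(1 − r₁·B/P)/ln(1+r₁) ≈ 31.81 → 32 more payments.
Total paid = 34·£282.00 + £229.95 = £9,817.95; interest = £9,817.95 − £7,100.00 = £2,717.95.

£2,718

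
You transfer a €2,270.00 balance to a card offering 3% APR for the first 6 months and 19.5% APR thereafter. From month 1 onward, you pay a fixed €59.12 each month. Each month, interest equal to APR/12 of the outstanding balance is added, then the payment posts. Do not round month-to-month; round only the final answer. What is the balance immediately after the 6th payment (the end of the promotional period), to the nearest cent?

Promo months 1–6 at r₀ = 3%/12 = 0.0025; months 7+ at r₁ = 19.5%/12 = 0.01625.
After month 6: iterate B ← B·(1+r₀) − €59.12 for 6 months → €1,947.32.

€1,947.32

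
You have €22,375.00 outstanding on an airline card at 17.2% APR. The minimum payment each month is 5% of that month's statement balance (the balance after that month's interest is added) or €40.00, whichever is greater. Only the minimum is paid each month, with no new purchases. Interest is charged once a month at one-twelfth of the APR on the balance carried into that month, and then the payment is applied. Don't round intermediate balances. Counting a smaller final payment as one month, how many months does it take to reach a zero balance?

114 months

Monthly rate r = 17.2%/12 = 1.43333% = 0.0143333.
While 5% of the post-interest balance exceeds €40.00, each month B ← (B·(1+r))·(1 − 0.05), i.e. B shrinks by the factor (1+r)·0.95 = 0.96362.
This holds for months 1–91. Entering month 92 the balance is €767.46; 5% of the post-interest balance is now below €40.00, so the flat €40.00 minimum applies from here.
From month 92 a fixed €40.00 at rate r clears €767.46 in 23 more payments. Total: 91 + 23 = 114 months.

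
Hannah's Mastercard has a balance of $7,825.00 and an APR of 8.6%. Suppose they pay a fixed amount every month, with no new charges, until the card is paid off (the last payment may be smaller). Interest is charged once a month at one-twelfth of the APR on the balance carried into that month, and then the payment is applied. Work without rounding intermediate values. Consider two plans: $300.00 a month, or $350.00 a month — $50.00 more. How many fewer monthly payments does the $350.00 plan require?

4 fewer payments

Monthly rate r = 8.6%/12 = 0.716667% = 0.00716667.
At $300.00/mo: n = ⌈−ln(1 − rB₀/P)/ln(1+r)⌉ = 29 payments (last $293.58); total interest = total paid − $7,825.00 = $868.58.
At $350.00/mo: 25 payments (last $158.92); total interest $733.92.
Payments saved = 29 − 25 = 4.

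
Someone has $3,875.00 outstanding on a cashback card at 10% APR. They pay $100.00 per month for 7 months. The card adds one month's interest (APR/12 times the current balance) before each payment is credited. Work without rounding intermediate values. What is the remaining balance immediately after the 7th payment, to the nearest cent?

$3,389.03

Monthly rate r = 10%/12 = 0.833333% = 0.00833333.
Each month: B ← B·(1+r) − $100.00.
Month 1: interest $32.29; balance after payment $3,807.29.
Month 2: interest $31.73; balance after payment $3,739.02.
Month 3: interest $31.16; balance after payment $3,670.18.
Month 4: interest $30.58; balance after payment $3,600.76.
Month 5: interest $30.01; balance after payment $3,530.77.
Month 6: interest $29.42; balance after payment $3,460.19.
Month 7: interest $28.83; balance after payment $3,389.03.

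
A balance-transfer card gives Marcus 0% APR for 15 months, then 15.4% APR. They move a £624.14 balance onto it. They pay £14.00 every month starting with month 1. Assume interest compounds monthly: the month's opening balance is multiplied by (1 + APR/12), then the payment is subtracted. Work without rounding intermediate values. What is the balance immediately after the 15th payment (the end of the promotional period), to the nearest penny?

Promo months 1–15 at r₀ = 0%/12 = 0; months 16+ at r₁ = 15.4%/12 = 0.0128333.
After month 15 (no interest yet): B = £624.14 − 15·£14.00 = £414.14.

£414.14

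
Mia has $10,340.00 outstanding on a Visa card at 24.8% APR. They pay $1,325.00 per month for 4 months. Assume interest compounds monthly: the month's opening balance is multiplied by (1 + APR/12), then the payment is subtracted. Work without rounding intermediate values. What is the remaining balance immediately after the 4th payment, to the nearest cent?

$5,755.06

Monthly rate r = 24.8%/12 = 2.06667% = 0.0206667.
Each month: B ← B·(1+r) − $1,325.00.
Month 1: interest $213.69; balance after payment $9,228.69.
Month 2: interest $190.73; balance after payment $8,094.42.
Month 3: interest $167.28; balance after payment $6,936.70.
Month 4: interest $143.36; balance after payment $5,755.06.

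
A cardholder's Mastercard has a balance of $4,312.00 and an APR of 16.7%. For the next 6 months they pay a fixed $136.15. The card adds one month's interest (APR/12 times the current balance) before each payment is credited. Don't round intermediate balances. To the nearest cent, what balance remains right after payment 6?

Monthly rate r = 16.7%/12 = 1.39167% = 0.0139167.
Each month: B ← B·(1+r) − $136.15.
Month 1: interest $60.01; balance after payment $4,235.86.
Month 2: interest $58.95; balance after payment $4,158.66.
Month 3: interest $57.87; balance after payment $4,080.38.
Month 4: interest $56.79; balance after payment $4,001.02.
Month 5: interest $55.68; balance after payment $3,920.55.
Month 6: interest $54.56; balance after payment $3,838.96.

$3,838.96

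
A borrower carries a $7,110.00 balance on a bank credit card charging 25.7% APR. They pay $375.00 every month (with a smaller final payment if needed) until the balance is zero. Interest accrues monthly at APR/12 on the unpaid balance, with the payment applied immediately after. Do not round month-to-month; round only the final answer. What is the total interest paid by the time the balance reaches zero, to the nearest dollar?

Monthly rate r = 25.7%/12 = 2.14167% = 0.0214167.
Payoff takes n = ⌈−ln(1 − rB₀/P)/ln(1+r)⌉ = ⌈24.585⌉ = 25 payments; the last is $220.47.
Total paid = 24·$375.00 + $220.47 = $9,220.47.
Total interest = total paid − principal = $9,220.47 − $7,110.00 = $2,110.47.

$2,110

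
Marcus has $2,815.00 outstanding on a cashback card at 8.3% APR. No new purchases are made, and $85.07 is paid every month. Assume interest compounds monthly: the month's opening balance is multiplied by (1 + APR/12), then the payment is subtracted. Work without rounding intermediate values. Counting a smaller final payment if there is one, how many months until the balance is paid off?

38 months

Monthly rate r = 8.3%/12 = 0.691667% = 0.00691667.
Recurrence: B ← B·(1+r) − $85.07.
Month 1: interest $19.47; balance after payment $2,749.40.
Month 2: interest $19.02; balance after payment $2,683.35.
Closed form: n = −ln(1 − rB₀/P)/ln(1+r) = −ln(0.77112)/ln(1.00692) ≈ 37.706, so the balance reaches zero during payment 38.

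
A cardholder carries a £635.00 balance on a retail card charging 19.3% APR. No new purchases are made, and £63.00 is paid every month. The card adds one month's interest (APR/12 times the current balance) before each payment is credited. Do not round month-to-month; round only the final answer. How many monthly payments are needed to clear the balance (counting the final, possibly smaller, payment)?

Monthly rate r = 19.3%/12 = 1.60833% = 0.0160833.
Recurrence: B ← B·(1+r) − £63.00.
Month 1: interest £10.21; balance after payment £582.21.
Month 2: interest £9.36; balance after payment £528.58.
Closed form: n = −ln(1 − rB₀/P)/ln(1+r) = −ln(0.83789)/ln(1.01608) ≈ 11.085, so the balance reaches zero during payment 12.

12 months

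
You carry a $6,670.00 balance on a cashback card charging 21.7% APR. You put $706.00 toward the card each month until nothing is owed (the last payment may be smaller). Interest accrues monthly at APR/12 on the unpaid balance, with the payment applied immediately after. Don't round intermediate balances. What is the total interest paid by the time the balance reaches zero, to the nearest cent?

Monthly rate r = 21.7%/12 = 1.80833% = 0.0180833.
Payoff takes n = ⌈−ln(1 − rB₀/P)/ln(1+r)⌉ = ⌈10.454⌉ = 11 payments; the last is $321.80.
Total paid = 10·$706.00 + $321.80 = $7,381.80.
Total interest = total paid − principal = $7,381.80 − $6,670.00 = $711.80.

$711.80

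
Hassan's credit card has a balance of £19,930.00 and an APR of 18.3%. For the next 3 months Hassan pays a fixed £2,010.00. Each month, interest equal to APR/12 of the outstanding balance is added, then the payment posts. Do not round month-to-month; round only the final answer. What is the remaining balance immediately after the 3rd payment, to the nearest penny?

£14,733.35

Monthly rate r = 18.3%/12 = 1.525% = 0.01525.
Each month: B ← B·(1+r) − £2,010.00.
Month 1: interest £303.93; balance after payment £18,223.93.
Month 2: interest £277.91; balance after payment £16,491.85.
Month 3: interest £251.50; balance after payment £14,733.35.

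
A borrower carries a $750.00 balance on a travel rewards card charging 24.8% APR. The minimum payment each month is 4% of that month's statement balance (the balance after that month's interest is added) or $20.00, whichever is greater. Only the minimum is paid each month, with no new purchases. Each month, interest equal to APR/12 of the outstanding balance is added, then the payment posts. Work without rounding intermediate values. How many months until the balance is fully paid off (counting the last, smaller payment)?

Monthly rate r = 24.8%/12 = 2.06667% = 0.0206667.
While 4% of the post-interest balance exceeds $20.00, each month B ← (B·(1+r))·(1 − 0.04), i.e. B shrinks by the factor (1+r)·0.96 = 0.97984.
This holds for months 1–21. Entering month 22 the balance is $489.01; 4% of the post-interest balance is now below $20.00, so the flat $20.00 minimum applies from here.
From month 22 a fixed $20.00 at rate r clears $489.01 in 35 more payments. Total: 21 + 35 = 56 months.

56 months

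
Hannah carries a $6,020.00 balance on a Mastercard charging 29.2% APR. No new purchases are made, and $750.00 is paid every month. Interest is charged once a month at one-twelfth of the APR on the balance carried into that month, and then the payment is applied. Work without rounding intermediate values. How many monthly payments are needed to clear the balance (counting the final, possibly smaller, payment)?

10 payments

Monthly rate r = 29.2%/12 = 2.43333% = 0.0243333.
Recurrence: B ← B·(1+r) − $750.00.
Month 1: interest $146.49; balance after payment $5,416.49.
Month 2: interest $131.80; balance after payment $4,798.29.
Closed form: n = −ln(1 − rB₀/P)/ln(1+r) = −ln(0.80468)/ln(1.02433) ≈ 9.039, so the balance reaches zero during payment 10.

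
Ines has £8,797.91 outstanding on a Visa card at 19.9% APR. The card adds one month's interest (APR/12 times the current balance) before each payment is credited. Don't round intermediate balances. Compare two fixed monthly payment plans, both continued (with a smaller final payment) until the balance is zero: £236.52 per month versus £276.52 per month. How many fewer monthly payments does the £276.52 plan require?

Monthly rate r = 19.9%/12 = 1.65833% = 0.0165833.
At £236.52/mo: n = ⌈−ln(1 − rB₀/P)/ln(1+r)⌉ = 59 payments (last £78.05); total interest = total paid − £8,797.91 = £4,998.30.
At £276.52/mo: 46 payments (last £166.16); total interest £3,811.65.
Payments saved = 59 − 46 = 13.

13 fewer payments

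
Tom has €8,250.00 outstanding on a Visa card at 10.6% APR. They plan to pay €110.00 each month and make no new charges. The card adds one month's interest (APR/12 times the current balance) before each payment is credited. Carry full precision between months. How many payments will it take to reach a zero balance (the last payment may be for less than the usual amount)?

124 months

Monthly rate r = 10.6%/12 = 0.883333% = 0.00883333.
Recurrence: B ← B·(1+r) − €110.00.
Month 1: interest €72.88; balance after payment €8,212.88.
Month 2: interest €72.55; balance after payment €8,175.42.
Closed form: n = −ln(1 − rB₀/P)/ln(1+r) = −ln(0.3375)/ln(1.00883) ≈ 123.507, so the balance reaches zero during payment 124.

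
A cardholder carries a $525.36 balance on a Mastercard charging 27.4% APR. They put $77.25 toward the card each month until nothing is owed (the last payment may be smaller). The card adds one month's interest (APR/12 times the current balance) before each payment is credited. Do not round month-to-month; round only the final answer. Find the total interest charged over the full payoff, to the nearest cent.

$52.29

Monthly rate r = 27.4%/12 = 2.28333% = 0.0228333.
Payoff takes n = ⌈−ln(1 − rB₀/P)/ln(1+r)⌉ = ⌈7.475⌉ = 8 payments; the last is $36.90.
Total paid = 7·$77.25 + $36.90 = $577.65.
Total interest = total paid − principal = $577.65 − $525.36 = $52.29.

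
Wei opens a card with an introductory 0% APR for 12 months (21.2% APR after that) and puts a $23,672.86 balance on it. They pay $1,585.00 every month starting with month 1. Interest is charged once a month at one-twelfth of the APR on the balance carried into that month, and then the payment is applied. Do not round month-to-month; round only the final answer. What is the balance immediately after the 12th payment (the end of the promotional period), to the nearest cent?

$4,652.86

Promo months 1–12 at r₀ = 0%/12 = 0; months 13+ at r₁ = 21.2%/12 = 0.0176667.
After month 12 (no interest yet): B = $23,672.86 − 12·$1,585.00 = $4,652.86.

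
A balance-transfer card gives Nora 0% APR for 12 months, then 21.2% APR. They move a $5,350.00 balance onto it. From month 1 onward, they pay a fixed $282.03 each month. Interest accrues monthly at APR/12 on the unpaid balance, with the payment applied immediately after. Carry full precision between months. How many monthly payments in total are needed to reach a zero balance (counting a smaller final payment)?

20 months

Promo months 1–12 at r₀ = 0%/12 = 0; months 13+ at r₁ = 21.2%/12 = 0.0176667.
After month 12 (no interest yet): B = $5,350.00 − 12·$282.03 = $1,965.64.
Then at r₁ with $282.03/mo: n₂ = −ln(1 − r₁·B/P)/ln(1+r₁) ≈ 7.50 → 8 more payments.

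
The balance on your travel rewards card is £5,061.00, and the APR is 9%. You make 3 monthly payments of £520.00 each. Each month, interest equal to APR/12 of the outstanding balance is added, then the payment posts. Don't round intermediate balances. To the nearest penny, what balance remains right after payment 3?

£3,604.00

Monthly rate r = 9%/12 = 0.75% = 0.0075.
Each month: B ← B·(1+r) − £520.00.
Month 1: interest £37.96; balance after payment £4,578.96.
Month 2: interest £34.34; balance after payment £4,093.30.
Month 3: interest £30.70; balance after payment £3,604.00.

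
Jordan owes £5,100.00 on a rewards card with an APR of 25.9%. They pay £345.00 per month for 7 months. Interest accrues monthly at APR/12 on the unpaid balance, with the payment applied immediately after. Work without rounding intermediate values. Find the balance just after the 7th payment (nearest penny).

Monthly rate r = 25.9%/12 = 2.15833% = 0.0215833.
Each month: B ← B·(1+r) − £345.00.
Month 1: interest £110.08; balance after payment £4,865.07.
Month 2: interest £105.00; balance after payment £4,625.08.
Month 3: interest £99.82; balance after payment £4,379.90.
Month 4: interest £94.53; balance after payment £4,129.44.
Month 5: interest £89.13; balance after payment £3,873.56.
Month 6: interest £83.60; balance after payment £3,612.17.
Month 7: interest £77.96; balance after payment £3,345.13.

£3,345.13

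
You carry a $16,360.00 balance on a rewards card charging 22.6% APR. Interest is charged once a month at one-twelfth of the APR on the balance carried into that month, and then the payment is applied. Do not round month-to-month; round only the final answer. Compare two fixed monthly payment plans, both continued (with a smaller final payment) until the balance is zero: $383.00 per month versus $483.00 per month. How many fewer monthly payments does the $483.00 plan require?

33 fewer payments

Monthly rate r = 22.6%/12 = 1.88333% = 0.0188333.
At $383.00/mo: n = ⌈−ln(1 − rB₀/P)/ln(1+r)⌉ = 88 payments (last $181.47); total interest = total paid − $16,360.00 = $17,142.47.
At $483.00/mo: 55 payments (last $216.92); total interest $9,938.92.
Payments saved = 88 − 55 = 33.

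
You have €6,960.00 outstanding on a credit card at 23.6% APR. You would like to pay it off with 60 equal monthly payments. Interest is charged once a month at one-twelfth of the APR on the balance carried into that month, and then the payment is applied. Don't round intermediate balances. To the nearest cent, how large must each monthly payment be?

€198.61

Monthly rate r = 23.6%/12 = 1.96667% = 0.0196667.
Level-payment amortization: P = B₀·r / (1 − (1+r)^(−n)) = 6960.00·0.0196667 / (1 − 1.01967^(−60)).
Denominator 1 − (1+r)^(−60) = 0.68918164.
P = 136.88 / 0.68918164 ≈ 198.61.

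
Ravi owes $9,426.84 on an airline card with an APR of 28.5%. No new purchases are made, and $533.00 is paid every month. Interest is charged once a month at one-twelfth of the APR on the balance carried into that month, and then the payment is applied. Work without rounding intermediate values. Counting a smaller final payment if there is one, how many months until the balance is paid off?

Monthly rate r = 28.5%/12 = 2.375% = 0.02375.
Recurrence: B ← B·(1+r) − $533.00.
Month 1: interest $223.89; balance after payment $9,117.73.
Month 2: interest $216.55; balance after payment $8,801.27.
Closed form: n = −ln(1 − rB₀/P)/ln(1+r) = −ln(0.57995)/ln(1.02375) ≈ 23.211, so the balance reaches zero during payment 24.

24 months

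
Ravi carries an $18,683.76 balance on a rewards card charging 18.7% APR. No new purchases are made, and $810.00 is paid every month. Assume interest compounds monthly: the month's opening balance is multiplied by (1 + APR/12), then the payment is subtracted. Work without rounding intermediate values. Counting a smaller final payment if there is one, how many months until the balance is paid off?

Monthly rate r = 18.7%/12 = 1.55833% = 0.0155833.
Recurrence: B ← B·(1+r) − $810.00.
Month 1: interest $291.16; balance after payment $18,164.92.
Month 2: interest $283.07; balance after payment $17,637.99.
Closed form: n = −ln(1 − rB₀/P)/ln(1+r) = −ln(0.64055)/ln(1.01558) ≈ 28.806, so the balance reaches zero during payment 29.

29 months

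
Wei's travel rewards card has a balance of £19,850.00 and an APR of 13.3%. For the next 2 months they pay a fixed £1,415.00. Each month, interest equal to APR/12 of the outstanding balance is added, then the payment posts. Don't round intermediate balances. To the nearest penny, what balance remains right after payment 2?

£17,446.76

Monthly rate r = 13.3%/12 = 1.10833% = 0.0110833.
Each month: B ← B·(1+r) − £1,415.00.
Month 1: interest £220.00; balance after payment £18,655.00.
Month 2: interest £206.76; balance after payment £17,446.76.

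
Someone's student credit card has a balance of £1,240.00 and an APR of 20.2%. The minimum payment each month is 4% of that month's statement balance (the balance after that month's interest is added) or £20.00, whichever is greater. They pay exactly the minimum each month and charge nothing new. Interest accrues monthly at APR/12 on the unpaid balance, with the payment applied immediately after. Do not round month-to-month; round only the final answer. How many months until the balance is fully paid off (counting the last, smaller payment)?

71 months

Monthly rate r = 20.2%/12 = 1.68333% = 0.0168333.
While 4% of the post-interest balance exceeds £20.00, each month B ← (B·(1+r))·(1 − 0.04), i.e. B shrinks by the factor (1+r)·0.96 = 0.97616.
This holds for months 1–39. Entering month 40 the balance is £483.88; 4% of the post-interest balance is now below £20.00, so the flat £20.00 minimum applies from here.
From month 40 a fixed £20.00 at rate r clears £483.88 in 32 more payments. Total: 39 + 32 = 71 months.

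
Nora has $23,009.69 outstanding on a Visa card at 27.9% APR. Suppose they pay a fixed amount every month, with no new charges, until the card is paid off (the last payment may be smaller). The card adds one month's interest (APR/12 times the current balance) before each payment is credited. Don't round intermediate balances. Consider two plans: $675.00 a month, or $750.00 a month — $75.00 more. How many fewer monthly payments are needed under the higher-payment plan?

14 fewer payments

Monthly rate r = 27.9%/12 = 2.325% = 0.02325.
At $675.00/mo: n = ⌈−ln(1 − rB₀/P)/ln(1+r)⌉ = 69 payments (last $295.38); total interest = total paid − $23,009.69 = $23,185.69.
At $750.00/mo: 55 payments (last $269.33); total interest $17,759.64.
Payments saved = 69 − 55 = 14.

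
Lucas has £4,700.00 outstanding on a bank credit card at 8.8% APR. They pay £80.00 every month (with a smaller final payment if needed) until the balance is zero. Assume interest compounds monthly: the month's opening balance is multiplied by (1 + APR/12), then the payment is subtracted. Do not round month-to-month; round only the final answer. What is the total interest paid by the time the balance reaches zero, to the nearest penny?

Monthly rate r = 8.8%/12 = 0.733333% = 0.00733333.
Payoff takes n = ⌈−ln(1 − rB₀/P)/ln(1+r)⌉ = ⌈77.134⌉ = 78 payments; the last is £10.72.
Total paid = 77·£80.00 + £10.72 = £6,170.72.
Total interest = total paid − principal = £6,170.72 − £4,700.00 = £1,470.72.

£1,470.72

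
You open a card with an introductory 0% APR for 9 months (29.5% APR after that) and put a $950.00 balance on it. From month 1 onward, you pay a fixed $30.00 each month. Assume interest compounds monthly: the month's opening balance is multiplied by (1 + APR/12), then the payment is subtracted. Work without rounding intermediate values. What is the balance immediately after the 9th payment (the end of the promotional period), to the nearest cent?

Promo months 1–9 at r₀ = 0%/12 = 0; months 10+ at r₁ = 29.5%/12 = 0.0245833.
After month 9 (no interest yet): B = $950.00 − 9·$30.00 = $680.00.

$680.00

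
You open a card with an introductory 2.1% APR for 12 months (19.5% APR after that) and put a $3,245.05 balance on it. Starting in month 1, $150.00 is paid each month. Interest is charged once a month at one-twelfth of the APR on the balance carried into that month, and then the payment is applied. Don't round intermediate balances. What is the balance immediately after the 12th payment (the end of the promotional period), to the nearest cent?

$1,496.43

Promo months 1–12 at r₀ = 2.1%/12 = 0.00175; months 13+ at r₁ = 19.5%/12 = 0.01625.
After month 12: iterate B ← B·(1+r₀) − $150.00 for 12 months → $1,496.43.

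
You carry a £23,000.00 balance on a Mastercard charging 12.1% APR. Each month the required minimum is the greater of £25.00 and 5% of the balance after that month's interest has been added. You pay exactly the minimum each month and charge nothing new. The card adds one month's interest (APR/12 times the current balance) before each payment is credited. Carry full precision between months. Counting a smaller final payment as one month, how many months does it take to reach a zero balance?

Monthly rate r = 12.1%/12 = 1.00833% = 0.0100833.
While 5% of the post-interest balance exceeds £25.00, each month B ← (B·(1+r))·(1 − 0.05), i.e. B shrinks by the factor (1+r)·0.95 = 0.95958.
This holds for months 1–94. Entering month 95 the balance is £475.69; 5% of the post-interest balance is now below £25.00, so the flat £25.00 minimum applies from here.
From month 95 a fixed £25.00 at rate r clears £475.69 in 22 more payments. Total: 94 + 22 = 116 months.

116 months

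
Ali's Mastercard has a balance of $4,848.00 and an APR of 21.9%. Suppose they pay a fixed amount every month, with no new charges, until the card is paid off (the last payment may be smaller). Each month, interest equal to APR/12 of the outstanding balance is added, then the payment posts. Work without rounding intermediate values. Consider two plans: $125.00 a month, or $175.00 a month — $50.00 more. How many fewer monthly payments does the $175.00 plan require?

Monthly rate r = 21.9%/12 = 1.825% = 0.01825.
At $125.00/mo: n = ⌈−ln(1 − rB₀/P)/ln(1+r)⌉ = 69 payments (last $3.71); total interest = total paid − $4,848.00 = $3,655.71.
At $175.00/mo: 39 payments (last $165.70); total interest $1,967.70.
Payments saved = 69 − 39 = 30.

30 fewer payments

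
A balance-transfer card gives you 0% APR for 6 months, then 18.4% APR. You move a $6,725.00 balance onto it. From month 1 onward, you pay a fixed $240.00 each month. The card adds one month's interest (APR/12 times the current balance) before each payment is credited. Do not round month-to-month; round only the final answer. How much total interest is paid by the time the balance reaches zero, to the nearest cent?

Promo months 1–6 at r₀ = 0%/12 = 0; months 7+ at r₁ = 18.4%/12 = 0.0153333.
After month 6 (no interest yet): B = $6,725.00 − 6·$240.00 = $5,285.00.
Then at r₁ with $240.00/mo: n₂ = −ln(1 − r₁·B/P)/ln(1+r₁) ≈ 27.07 → 28 more payments.
Total paid = 33·$240.00 + $17.59 = $7,937.59; interest = $7,937.59 − $6,725.00 = $1,212.59.

$1,212.59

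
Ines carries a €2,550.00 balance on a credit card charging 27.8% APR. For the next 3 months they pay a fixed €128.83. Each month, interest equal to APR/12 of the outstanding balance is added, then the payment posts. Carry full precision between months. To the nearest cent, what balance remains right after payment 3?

€2,335.85

Monthly rate r = 27.8%/12 = 2.31667% = 0.0231667.
Each month: B ← B·(1+r) − €128.83.
Month 1: interest €59.08; balance after payment €2,480.24.
Month 2: interest €57.46; balance after payment €2,408.87.
Month 3: interest €55.81; balance after payment €2,335.85.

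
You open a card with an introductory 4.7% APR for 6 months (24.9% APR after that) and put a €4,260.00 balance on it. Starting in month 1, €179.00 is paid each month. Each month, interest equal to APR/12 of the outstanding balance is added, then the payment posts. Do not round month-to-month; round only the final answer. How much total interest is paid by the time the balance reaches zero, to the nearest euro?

Promo months 1–6 at r₀ = 4.7%/12 = 0.00391667; months 7+ at r₁ = 24.9%/12 = 0.02075.
After month 6: iterate B ← B·(1+r₀) − €179.00 for 6 months → €3,276.52.
Then at r₁ with €179.00/mo: n₂ = −ln(1 − r₁·B/P)/ln(1+r₁) ≈ 23.26 → 24 more payments.
Total paid = 29·€179.00 + €47.25 = €5,238.25; interest = €5,238.25 − €4,260.00 = €978.25.

€978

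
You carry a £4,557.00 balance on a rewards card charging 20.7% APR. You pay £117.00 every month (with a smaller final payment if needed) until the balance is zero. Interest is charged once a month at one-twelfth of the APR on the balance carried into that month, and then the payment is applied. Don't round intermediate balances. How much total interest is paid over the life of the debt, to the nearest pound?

Monthly rate r = 20.7%/12 = 1.725% = 0.01725.
Payoff takes n = ⌈−ln(1 − rB₀/P)/ln(1+r)⌉ = ⌈65.154⌉ = 66 payments; the last is £18.21.
Total paid = 65·£117.00 + £18.21 = £7,623.21.
Total interest = total paid − principal = £7,623.21 − £4,557.00 = £3,066.21.

£3,066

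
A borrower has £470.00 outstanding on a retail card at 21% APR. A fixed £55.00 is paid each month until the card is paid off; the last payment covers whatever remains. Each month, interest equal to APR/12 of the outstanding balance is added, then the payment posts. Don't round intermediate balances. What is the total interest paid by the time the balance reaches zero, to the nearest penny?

£43.64

Monthly rate r = 21%/12 = 1.75% = 0.0175.
Payoff takes n = ⌈−ln(1 − rB₀/P)/ln(1+r)⌉ = ⌈9.337⌉ = 10 payments; the last is £18.64.
Total paid = 9·£55.00 + £18.64 = £513.64.
Total interest = total paid − principal = £513.64 − £470.00 = £43.64.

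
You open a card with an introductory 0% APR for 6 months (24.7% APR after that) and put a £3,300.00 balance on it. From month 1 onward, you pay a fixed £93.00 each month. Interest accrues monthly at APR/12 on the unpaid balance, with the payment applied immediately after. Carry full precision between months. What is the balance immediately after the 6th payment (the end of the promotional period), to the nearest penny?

Promo months 1–6 at r₀ = 0%/12 = 0; months 7+ at r₁ = 24.7%/12 = 0.0205833.
After month 6 (no interest yet): B = £3,300.00 − 6·£93.00 = £2,742.00.

£2,742.00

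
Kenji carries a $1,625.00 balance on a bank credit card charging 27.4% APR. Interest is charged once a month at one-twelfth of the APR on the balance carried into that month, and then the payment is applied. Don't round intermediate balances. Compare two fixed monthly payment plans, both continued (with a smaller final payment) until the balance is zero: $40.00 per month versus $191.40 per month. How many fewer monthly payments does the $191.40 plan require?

Monthly rate r = 27.4%/12 = 2.28333% = 0.0228333.
At $40.00/mo: n = ⌈−ln(1 − rB₀/P)/ln(1+r)⌉ = 117 payments (last $12.01); total interest = total paid − $1,625.00 = $3,027.01.
At $191.40/mo: 10 payments (last $104.85); total interest $202.45.
Payments saved = 117 − 10 = 107.

107 fewer payments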